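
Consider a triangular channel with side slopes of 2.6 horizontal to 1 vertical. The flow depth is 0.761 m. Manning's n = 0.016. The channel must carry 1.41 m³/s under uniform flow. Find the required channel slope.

S = 0.000893

For a triangular section with side slope z = 2.6: A = zy² = 2.6×0.761² = 1.506 m²; P = 2y√(1+z²) = 2×0.761×2.786 = 4.24 m.
Hydraulic radius R = A/P = 1.506/4.24 = 0.3551 m.
From Manning's equation, S = [nQ / (1 A R^(2/3))]² = [0.016 × 1.41 / (1 × 1.506 × 0.3551^(2/3))]² = 0.000893.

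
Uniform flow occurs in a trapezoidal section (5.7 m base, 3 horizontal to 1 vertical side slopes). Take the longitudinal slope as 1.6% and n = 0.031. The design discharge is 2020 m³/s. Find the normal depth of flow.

Manning's equation rearranged: A R^(2/3) = nQ / (1·√S) = 0.031 × 2020 / (√0.016) = 495.1.
Trying y = 8.81 m: A R^(2/3) = 783.9 — high.
Trying y = 5.96 m: A R^(2/3) = 307.6 — low.
Trying y = 7.28 m: A R^(2/3) = 494.6 — ≈ 495.1.

y_n = 7.28 m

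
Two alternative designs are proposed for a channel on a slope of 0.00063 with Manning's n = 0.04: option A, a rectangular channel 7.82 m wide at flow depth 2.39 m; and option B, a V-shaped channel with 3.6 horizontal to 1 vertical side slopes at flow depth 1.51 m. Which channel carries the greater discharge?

Channel A: Flow area A = b·y = 7.82 × 2.39 = 18.69 m². Wetted perimeter P = b + 2y = 7.82 + 2×2.39 = 12.6 m. Hydraulic radius R = A/P = 18.69/12.6 = 1.483 m. Q_A = (1/0.04)·18.69·1.483^(2/3)·√0.00063 = 15.25 m³/s.
Channel B: For a triangular section with side slope z = 3.6: A = zy² = 3.6×1.51² = 8.208 m²; P = 2y√(1+z²) = 2×1.51×3.736 = 11.28 m. Hydraulic radius R = A/P = 8.208/11.28 = 0.7275 m. Q_B = (1/0.04)·8.208·0.7275^(2/3)·√0.00063 = 4.166 m³/s.
Q_A = 15.25 m³/s vs Q_B = 4.166 m³/s, so channel A carries more.

channel A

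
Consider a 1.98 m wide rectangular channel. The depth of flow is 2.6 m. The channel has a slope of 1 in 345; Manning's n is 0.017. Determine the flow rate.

Q = 13.1 m³/s

Flow area A = b·y = 1.98 × 2.6 = 5.148 m². Wetted perimeter P = b + 2y = 1.98 + 2×2.6 = 7.18 m.
Hydraulic radius R = A/P = 5.148/7.18 = 0.717 m.
Manning's equation: Q = (1/n) A R^(2/3) S^(1/2) = (1/0.017) × 5.148 × 0.717^(2/3) × 0.002899^(1/2) = 13.1 m³/s.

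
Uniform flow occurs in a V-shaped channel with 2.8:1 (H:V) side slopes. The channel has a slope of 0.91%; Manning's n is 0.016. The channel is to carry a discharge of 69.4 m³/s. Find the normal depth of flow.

Manning's equation rearranged: A R^(2/3) = nQ / (1·√S) = 0.016 × 69.4 / (√0.0091) = 11.64.
Trying y = 2.45 m: A R^(2/3) = 18.49 — high.
Trying y = 1.63 m: A R^(2/3) = 6.236 — low.
Trying y = 2.06 m: A R^(2/3) = 11.64 — close enough.

y_n = 2.06 m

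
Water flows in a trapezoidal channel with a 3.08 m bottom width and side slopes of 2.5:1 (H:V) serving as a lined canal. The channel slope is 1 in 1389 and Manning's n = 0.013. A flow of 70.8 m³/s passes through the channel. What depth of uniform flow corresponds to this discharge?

Manning's equation rearranged: A R^(2/3) = nQ / (1·√S) = 0.013 × 70.8 / (√0.0007199) = 34.3.
Trying y = 2.16 m: A R^(2/3) = 21.2 — low.
Trying y = 3.31 m: A R^(2/3) = 55.57 — high.
Trying y = 2.68 m: A R^(2/3) = 34.29 — matches.

y_n = 2.68 m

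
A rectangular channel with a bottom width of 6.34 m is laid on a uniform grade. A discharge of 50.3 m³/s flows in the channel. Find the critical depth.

y_c = 1.86 m

For a rectangular channel, critical depth y_c = (q²/g)^(1/3) where q = Q/b = 50.3/6.34 = 7.934 m²/s.
So y_c = (7.934²/9.81)^(1/3) = 1.86 m.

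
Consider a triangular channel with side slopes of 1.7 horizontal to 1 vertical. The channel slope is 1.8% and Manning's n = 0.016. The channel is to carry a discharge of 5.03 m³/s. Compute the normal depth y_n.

y_n = 0.835 m

Manning's equation rearranged: A R^(2/3) = nQ / (1·√S) = 0.016 × 5.03 / (√0.018) = 0.5999.
Trying y = 1.01 m: A R^(2/3) = 0.996 — over.
Trying y = 0.605 m: A R^(2/3) = 0.254 — short.
Trying y = 0.835 m: A R^(2/3) = 0.5997 — matches.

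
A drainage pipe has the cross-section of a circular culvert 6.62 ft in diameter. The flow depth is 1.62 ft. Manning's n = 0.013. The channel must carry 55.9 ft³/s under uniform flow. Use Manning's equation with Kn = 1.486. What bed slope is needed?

S = 0.00598

For a circular section of diameter D = 6.62 ft at depth y = 1.62 ft, the central angle is θ = 2 arccos(1 − 2y/D) = 2.07 rad. Then A = (D²/8)(θ − sin θ) = 6.529 ft² and P = Dθ/2 = 6.851 ft.
Hydraulic radius R = A/P = 6.529/6.851 = 0.953 ft.
From Manning's equation, S = [nQ / (1.486 A R^(2/3))]² = [0.013 × 55.9 / (1.486 × 6.529 × 0.953^(2/3))]² = 0.00598.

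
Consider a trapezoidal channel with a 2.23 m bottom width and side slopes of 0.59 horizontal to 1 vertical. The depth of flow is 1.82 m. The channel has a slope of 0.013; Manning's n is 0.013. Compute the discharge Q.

Q = 50.3 m³/s

With bottom width b = 2.23 m and side slope z = 0.59: A = (b + zy)y = (2.23 + 0.59×1.82)×1.82 = 6.013 m²; P = b + 2y√(1+z²) = 2.23 + 2×1.82×1.161 = 6.456 m.
Hydraulic radius R = A/P = 6.013/6.456 = 0.9313 m.
Manning's equation: Q = (1/n) A R^(2/3) S^(1/2) = (1/0.013) × 6.013 × 0.9313^(2/3) × 0.013^(1/2) = 50.3 m³/s.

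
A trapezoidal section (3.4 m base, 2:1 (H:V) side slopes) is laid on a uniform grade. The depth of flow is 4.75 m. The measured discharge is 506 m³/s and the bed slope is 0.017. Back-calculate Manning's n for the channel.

n = 0.029

With bottom width b = 3.4 m and side slope z = 2: A = (b + zy)y = (3.4 + 2×4.75)×4.75 = 61.27 m²; P = b + 2y√(1+z²) = 3.4 + 2×4.75×2.236 = 24.64 m.
Hydraulic radius R = A/P = 61.27/24.64 = 2.487 m.
Rearranging Manning's equation: n = (1/Q) A R^(2/3) S^(1/2) = (1/506) × 61.27 × 2.487^(2/3) × √0.017 = 0.029.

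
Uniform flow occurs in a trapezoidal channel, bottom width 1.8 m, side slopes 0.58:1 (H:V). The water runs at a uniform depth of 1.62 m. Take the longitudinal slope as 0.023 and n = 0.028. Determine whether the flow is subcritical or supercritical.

With bottom width b = 1.8 m and side slope z = 0.58: A = (b + zy)y = (1.8 + 0.58×1.62)×1.62 = 4.438 m²; P = b + 2y√(1+z²) = 1.8 + 2×1.62×1.156 = 5.546 m.
Hydraulic radius R = A/P = 4.438/5.546 = 0.8003 m.
V = (1/n) R^(2/3) √S = (1/0.028) × 0.8003^(2/3) × √0.023 = 4.669 m/s. Hydraulic depth D_h = A/T = 4.438/3.679 = 1.206 m.
Froude number Fr = V/√(g·D_h) = 4.669/√(9.81×1.206) = 1.36, which is greater than 1, so the flow is supercritical.

supercritical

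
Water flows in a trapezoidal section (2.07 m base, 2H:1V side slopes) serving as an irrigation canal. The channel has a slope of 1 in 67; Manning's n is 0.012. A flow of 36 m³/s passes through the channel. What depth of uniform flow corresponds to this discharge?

Manning's equation rearranged: A R^(2/3) = nQ / (1·√S) = 0.012 × 36 / (√0.01493) = 3.536.
Trying y = 1.19 m: A R^(2/3) = 4.24 — over.
Trying y = 1.09 m: A R^(2/3) = 3.537 — matches.

y_n = 1.09 m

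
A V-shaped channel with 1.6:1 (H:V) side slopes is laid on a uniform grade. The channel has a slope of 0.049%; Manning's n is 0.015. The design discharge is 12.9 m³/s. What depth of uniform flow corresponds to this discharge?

Manning's equation rearranged: A R^(2/3) = nQ / (1·√S) = 0.015 × 12.9 / (√0.00049) = 8.741.
Trying y = 2.89 m: A R^(2/3) = 15.3 — high.
Trying y = 1.93 m: A R^(2/3) = 5.214 — low.
Trying y = 2.34 m: A R^(2/3) = 8.715 — close enough.

y_n = 2.34 m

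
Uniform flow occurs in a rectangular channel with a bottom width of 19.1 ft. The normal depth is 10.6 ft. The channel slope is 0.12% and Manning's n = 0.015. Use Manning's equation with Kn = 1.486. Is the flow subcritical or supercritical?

subcritical

Flow area A = b·y = 19.1 × 10.6 = 202.5 ft². Wetted perimeter P = b + 2y = 19.1 + 2×10.6 = 40.3 ft.
Hydraulic radius R = A/P = 202.5/40.3 = 5.024 ft.
V = (1.486/n) R^(2/3) √S = (1.486/0.015) × 5.024^(2/3) × √0.0012 = 10.07 ft/s. Hydraulic depth D_h = A/T = 202.5/19.1 = 10.6 ft.
Froude number Fr = V/√(g·D_h) = 10.07/√(32.2×10.6) = 0.545, which is less than 1, so the flow is subcritical.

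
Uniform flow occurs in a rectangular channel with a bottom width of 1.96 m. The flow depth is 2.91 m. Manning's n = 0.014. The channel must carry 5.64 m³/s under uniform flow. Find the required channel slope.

Flow area A = b·y = 1.96 × 2.91 = 5.704 m². Wetted perimeter P = b + 2y = 1.96 + 2×2.91 = 7.78 m.
Hydraulic radius R = A/P = 5.704/7.78 = 0.7331 m.
From Manning's equation, S = [nQ / (1 A R^(2/3))]² = [0.014 × 5.64 / (1 × 5.704 × 0.7331^(2/3))]² = 0.00029.

S = 0.00029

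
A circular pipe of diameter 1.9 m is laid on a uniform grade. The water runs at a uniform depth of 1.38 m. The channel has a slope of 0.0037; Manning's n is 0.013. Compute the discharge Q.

For a circular section of diameter D = 1.9 m at depth y = 1.38 m, the central angle is θ = 2 arccos(1 − 2y/D) = 4.081 rad. Then A = (D²/8)(θ − sin θ) = 2.206 m² and P = Dθ/2 = 3.877 m.
Hydraulic radius R = A/P = 2.206/3.877 = 0.569 m.
Manning's equation: Q = (1/n) A R^(2/3) S^(1/2) = (1/0.013) × 2.206 × 0.569^(2/3) × 0.0037^(1/2) = 7.09 m³/s.

Q = 7.09 m³/s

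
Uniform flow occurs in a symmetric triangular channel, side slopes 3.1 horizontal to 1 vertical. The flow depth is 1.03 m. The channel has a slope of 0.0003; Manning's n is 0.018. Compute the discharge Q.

Q = 1.97 m³/s

For a triangular section with side slope z = 3.1: A = zy² = 3.1×1.03² = 3.289 m²; P = 2y√(1+z²) = 2×1.03×3.257 = 6.71 m.
Hydraulic radius R = A/P = 3.289/6.71 = 0.4901 m.
Manning's equation: Q = (1/n) A R^(2/3) S^(1/2) = (1/0.018) × 3.289 × 0.4901^(2/3) × 0.0003^(1/2) = 1.97 m³/s.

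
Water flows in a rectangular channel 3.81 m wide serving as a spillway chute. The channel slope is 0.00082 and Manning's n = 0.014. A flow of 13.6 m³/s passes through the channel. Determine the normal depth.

Manning's equation rearranged: A R^(2/3) = nQ / (1·√S) = 0.014 × 13.6 / (√0.00082) = 6.649.
At y = 1.3 m: A R^(2/3) = 4.171 — short.
At y = 1.83 m: A R^(2/3) = 6.659 — matches.

y_n = 1.83 m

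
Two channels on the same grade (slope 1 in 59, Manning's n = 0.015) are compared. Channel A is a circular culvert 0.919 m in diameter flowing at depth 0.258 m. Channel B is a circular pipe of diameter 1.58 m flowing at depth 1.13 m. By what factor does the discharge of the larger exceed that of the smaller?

Channel A: For a circular section of diameter D = 0.919 m at depth y = 0.258 m, the central angle is θ = 2 arccos(1 − 2y/D) = 2.234 rad. Then A = (D²/8)(θ − sin θ) = 0.1526 m² and P = Dθ/2 = 1.026 m. Hydraulic radius R = A/P = 0.1526/1.026 = 0.1487 m. Q_A = (1/0.015)·0.1526·0.1487^(2/3)·√0.01695 = 0.3717 m³/s.
Channel B: For a circular section of diameter D = 1.58 m at depth y = 1.13 m, the central angle is θ = 2 arccos(1 − 2y/D) = 4.031 rad. Then A = (D²/8)(θ − sin θ) = 1.5 m² and P = Dθ/2 = 3.185 m. Hydraulic radius R = A/P = 1.5/3.185 = 0.4711 m. Q_B = (1/0.015)·1.5·0.4711^(2/3)·√0.01695 = 7.885 m³/s.
The larger discharge is 7.885 m³/s and the smaller is 0.3717 m³/s; the ratio is 21.2.

21.2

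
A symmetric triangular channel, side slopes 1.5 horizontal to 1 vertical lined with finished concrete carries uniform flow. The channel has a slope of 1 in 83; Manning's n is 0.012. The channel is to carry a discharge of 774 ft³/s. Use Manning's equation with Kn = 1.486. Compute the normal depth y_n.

y_n = 4.87 ft

Manning's equation rearranged: A R^(2/3) = nQ / (1.486·√S) = 0.012 × 774 / (1.486 × √0.01205) = 56.94.
Trying y = 5.55 ft: A R^(2/3) = 80.71 — too large.
Trying y = 3.96 ft: A R^(2/3) = 32.81 — too small.
Trying y = 4.87 ft: A R^(2/3) = 56.96 — matches.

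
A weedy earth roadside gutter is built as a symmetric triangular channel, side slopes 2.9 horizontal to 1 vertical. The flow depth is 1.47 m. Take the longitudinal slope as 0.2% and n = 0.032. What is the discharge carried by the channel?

Q = 6.87 m³/s

For a triangular section with side slope z = 2.9: A = zy² = 2.9×1.47² = 6.267 m²; P = 2y√(1+z²) = 2×1.47×3.068 = 9.019 m.
Hydraulic radius R = A/P = 6.267/9.019 = 0.6948 m.
Manning's equation: Q = (1/n) A R^(2/3) S^(1/2) = (1/0.032) × 6.267 × 0.6948^(2/3) × 0.002^(1/2) = 6.87 m³/s.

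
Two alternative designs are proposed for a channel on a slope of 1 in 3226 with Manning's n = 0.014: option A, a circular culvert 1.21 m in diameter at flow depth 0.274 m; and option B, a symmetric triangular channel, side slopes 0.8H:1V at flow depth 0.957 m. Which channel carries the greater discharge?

Channel A: For a circular section of diameter D = 1.21 m at depth y = 0.274 m, the central angle is θ = 2 arccos(1 − 2y/D) = 1.984 rad. Then A = (D²/8)(θ − sin θ) = 0.1954 m² and P = Dθ/2 = 1.2 m. Hydraulic radius R = A/P = 0.1954/1.2 = 0.1628 m. Q_A = (1/0.014)·0.1954·0.1628^(2/3)·√0.00031 = 0.07329 m³/s.
Channel B: For a triangular section with side slope z = 0.8: A = zy² = 0.8×0.957² = 0.7327 m²; P = 2y√(1+z²) = 2×0.957×1.281 = 2.451 m. Hydraulic radius R = A/P = 0.7327/2.451 = 0.2989 m. Q_B = (1/0.014)·0.7327·0.2989^(2/3)·√0.00031 = 0.4119 m³/s.
Q_A = 0.07329 m³/s vs Q_B = 0.4119 m³/s, so channel B carries more.

channel B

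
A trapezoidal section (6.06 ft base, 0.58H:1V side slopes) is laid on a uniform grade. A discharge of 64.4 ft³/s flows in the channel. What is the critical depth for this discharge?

At critical depth, Q² T / (g A³) = 1, i.e. A³/T = Q²/g = 64.4²/32.2 = 128.8.
At y = 1.77 ft: A³/T = 243.2 — high.
At y = 1.29 ft: A³/T = 89.65 — low.
At y = 1.45 ft: A³/T = 129.4 — ≈ 128.8.

y_c = 1.45 ft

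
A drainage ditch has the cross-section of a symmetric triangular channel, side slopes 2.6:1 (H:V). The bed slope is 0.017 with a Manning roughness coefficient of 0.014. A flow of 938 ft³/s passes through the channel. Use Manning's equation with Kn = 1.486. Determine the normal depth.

y_n = 4.11 ft

Manning's equation rearranged: A R^(2/3) = nQ / (1.486·√S) = 0.014 × 938 / (1.486 × √0.017) = 67.78.
At y = 3.36 ft: A R^(2/3) = 39.62 — short.
At y = 4.11 ft: A R^(2/3) = 67.8 — matches.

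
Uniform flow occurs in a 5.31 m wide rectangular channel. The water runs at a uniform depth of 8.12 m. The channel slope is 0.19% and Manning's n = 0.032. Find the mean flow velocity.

V = 2.16 m/s

Flow area A = b·y = 5.31 × 8.12 = 43.12 m². Wetted perimeter P = b + 2y = 5.31 + 2×8.12 = 21.55 m.
Hydraulic radius R = A/P = 43.12/21.55 = 2.001 m.
From Manning's equation, V = (1/n) R^(2/3) S^(1/2) = (1/0.032) × 2.001^(2/3) × 0.0019^(1/2) = 2.16 m/s.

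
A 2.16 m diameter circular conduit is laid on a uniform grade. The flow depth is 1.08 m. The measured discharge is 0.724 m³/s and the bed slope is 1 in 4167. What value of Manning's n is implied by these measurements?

n = 0.026

For a circular section of diameter D = 2.16 m at depth y = 1.08 m, the central angle is θ = 2 arccos(1 − 2y/D) = 3.142 rad. Then A = (D²/8)(θ − sin θ) = 1.832 m² and P = Dθ/2 = 3.393 m.
Hydraulic radius R = A/P = 1.832/3.393 = 0.54 m.
Rearranging Manning's equation: n = (1/Q) A R^(2/3) S^(1/2) = (1/0.724) × 1.832 × 0.54^(2/3) × √0.00024 = 0.026.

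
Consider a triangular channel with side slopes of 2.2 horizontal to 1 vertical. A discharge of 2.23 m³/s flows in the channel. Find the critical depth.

At critical depth, Q² T / (g A³) = 1, i.e. A³/T = Q²/g = 2.23²/9.81 = 0.5069.
Trying y = 0.936 m: A³/T = 1.739 — high.
Trying y = 0.522 m: A³/T = 0.09379 — low.
Trying y = 0.732 m: A³/T = 0.5086 — matches.

y_c = 0.732 m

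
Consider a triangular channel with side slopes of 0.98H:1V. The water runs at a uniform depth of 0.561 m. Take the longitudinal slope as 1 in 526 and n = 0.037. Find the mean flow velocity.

For a triangular section with side slope z = 0.98: A = zy² = 0.98×0.561² = 0.3084 m²; P = 2y√(1+z²) = 2×0.561×1.4 = 1.571 m.
Hydraulic radius R = A/P = 0.3084/1.571 = 0.1963 m.
From Manning's equation, V = (1/n) R^(2/3) S^(1/2) = (1/0.037) × 0.1963^(2/3) × 0.001901^(1/2) = 0.398 m/s.

V = 0.398 m/s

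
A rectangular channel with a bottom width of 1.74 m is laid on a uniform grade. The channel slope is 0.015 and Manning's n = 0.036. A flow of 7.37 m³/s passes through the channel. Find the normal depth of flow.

y_n = 1.78 m

Manning's equation rearranged: A R^(2/3) = nQ / (1·√S) = 0.036 × 7.37 / (√0.015) = 2.166.
Try y = 1.99 m: A R^(2/3) = 2.478 — over.
Try y = 1.57 m: A R^(2/3) = 1.856 — short.
Try y = 1.78 m: A R^(2/3) = 2.165 — close enough.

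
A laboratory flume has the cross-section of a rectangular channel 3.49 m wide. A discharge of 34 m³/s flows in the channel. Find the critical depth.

For a rectangular channel, critical depth y_c = (q²/g)^(1/3) where q = Q/b = 34/3.49 = 9.742 m²/s.
So y_c = (9.742²/9.81)^(1/3) = 2.13 m.

y_c = 2.13 m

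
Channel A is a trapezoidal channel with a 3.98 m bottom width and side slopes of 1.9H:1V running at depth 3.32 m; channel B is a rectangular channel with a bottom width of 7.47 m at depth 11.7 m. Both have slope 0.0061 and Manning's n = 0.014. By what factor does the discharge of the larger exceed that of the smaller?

3.37

Channel A: With bottom width b = 3.98 m and side slope z = 1.9: A = (b + zy)y = (3.98 + 1.9×3.32)×3.32 = 34.16 m²; P = b + 2y√(1+z²) = 3.98 + 2×3.32×2.147 = 18.24 m. Hydraulic radius R = A/P = 34.16/18.24 = 1.873 m. Q_A = (1/0.014)·34.16·1.873^(2/3)·√0.0061 = 289.5 m³/s.
Channel B: Flow area A = b·y = 7.47 × 11.7 = 87.4 m². Wetted perimeter P = b + 2y = 7.47 + 2×11.7 = 30.87 m. Hydraulic radius R = A/P = 87.4/30.87 = 2.831 m. Q_B = (1/0.014)·87.4·2.831^(2/3)·√0.0061 = 975.8 m³/s.
The larger discharge is 975.8 m³/s and the smaller is 289.5 m³/s; the ratio is 3.37.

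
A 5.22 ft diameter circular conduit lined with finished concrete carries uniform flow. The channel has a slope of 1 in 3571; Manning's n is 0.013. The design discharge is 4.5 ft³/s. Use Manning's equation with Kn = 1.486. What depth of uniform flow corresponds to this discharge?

y_n = 1.07 ft

Manning's equation rearranged: A R^(2/3) = nQ / (1.486·√S) = 0.013 × 4.5 / (1.486 × √0.00028) = 2.353.
Trying y = 0.914 ft: A R^(2/3) = 1.707 — too small.
Trying y = 1.36 ft: A R^(2/3) = 3.799 — too large.
Trying y = 1.07 ft: A R^(2/3) = 2.352 — matches.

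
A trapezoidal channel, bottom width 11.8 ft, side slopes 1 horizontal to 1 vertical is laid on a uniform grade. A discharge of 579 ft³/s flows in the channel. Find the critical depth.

At critical depth, Q² T / (g A³) = 1, i.e. A³/T = Q²/g = 579²/32.2 = 10410.
At y = 4.68 ft: A³/T = 21680 — over.
At y = 3.1 ft: A³/T = 5475 — short.
At y = 3.76 ft: A³/T = 10370 — close enough.

y_c = 3.76 ft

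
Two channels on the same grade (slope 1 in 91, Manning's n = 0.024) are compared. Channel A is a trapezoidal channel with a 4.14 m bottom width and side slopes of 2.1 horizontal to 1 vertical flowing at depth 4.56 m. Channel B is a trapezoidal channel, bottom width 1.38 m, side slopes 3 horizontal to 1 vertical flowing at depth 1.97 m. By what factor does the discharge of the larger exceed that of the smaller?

Channel A: With bottom width b = 4.14 m and side slope z = 2.1: A = (b + zy)y = (4.14 + 2.1×4.56)×4.56 = 62.54 m²; P = b + 2y√(1+z²) = 4.14 + 2×4.56×2.326 = 25.35 m. Hydraulic radius R = A/P = 62.54/25.35 = 2.467 m. Q_A = (1/0.024)·62.54·2.467^(2/3)·√0.01099 = 498.8 m³/s.
Channel B: With bottom width b = 1.38 m and side slope z = 3: A = (b + zy)y = (1.38 + 3×1.97)×1.97 = 14.36 m²; P = b + 2y√(1+z²) = 1.38 + 2×1.97×3.162 = 13.84 m. Hydraulic radius R = A/P = 14.36/13.84 = 1.038 m. Q_B = (1/0.024)·14.36·1.038^(2/3)·√0.01099 = 64.3 m³/s.
The larger discharge is 498.8 m³/s and the smaller is 64.3 m³/s; the ratio is 7.76.

7.76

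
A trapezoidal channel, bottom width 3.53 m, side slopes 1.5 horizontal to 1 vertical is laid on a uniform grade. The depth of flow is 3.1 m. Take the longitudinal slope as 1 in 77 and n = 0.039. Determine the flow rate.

With bottom width b = 3.53 m and side slope z = 1.5: A = (b + zy)y = (3.53 + 1.5×3.1)×3.1 = 25.36 m²; P = b + 2y√(1+z²) = 3.53 + 2×3.1×1.803 = 14.71 m.
Hydraulic radius R = A/P = 25.36/14.71 = 1.724 m.
Manning's equation: Q = (1/n) A R^(2/3) S^(1/2) = (1/0.039) × 25.36 × 1.724^(2/3) × 0.01299^(1/2) = 107 m³/s.

Q = 107 m³/s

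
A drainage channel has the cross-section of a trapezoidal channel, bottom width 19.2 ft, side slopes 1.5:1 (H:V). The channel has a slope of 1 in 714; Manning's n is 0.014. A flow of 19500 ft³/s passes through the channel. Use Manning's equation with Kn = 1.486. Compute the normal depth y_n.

Manning's equation rearranged: A R^(2/3) = nQ / (1.486·√S) = 0.014 × 19500 / (1.486 × √0.001401) = 4909.
Trying y = 16.4 ft: A R^(2/3) = 3147 — short.
Trying y = 24.8 ft: A R^(2/3) = 7685 — over.
Trying y = 20.2 ft: A R^(2/3) = 4905 — close enough.

y_n = 20.2 ft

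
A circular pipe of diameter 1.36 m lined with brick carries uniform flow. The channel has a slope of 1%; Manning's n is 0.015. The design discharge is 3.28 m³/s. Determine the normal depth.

Manning's equation rearranged: A R^(2/3) = nQ / (1·√S) = 0.015 × 3.28 / (√0.01) = 0.492.
Try y = 0.603 m: A R^(2/3) = 0.2871 — too small.
Try y = 0.929 m: A R^(2/3) = 0.5735 — too large.
Try y = 0.835 m: A R^(2/3) = 0.4923 — close enough.

y_n = 0.835 m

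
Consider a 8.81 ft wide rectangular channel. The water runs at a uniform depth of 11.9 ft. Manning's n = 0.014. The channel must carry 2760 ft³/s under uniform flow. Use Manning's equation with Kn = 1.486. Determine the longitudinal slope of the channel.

S = 0.013

Flow area A = b·y = 8.81 × 11.9 = 104.8 ft². Wetted perimeter P = b + 2y = 8.81 + 2×11.9 = 32.61 ft.
Hydraulic radius R = A/P = 104.8/32.61 = 3.215 ft.
From Manning's equation, S = [nQ / (1.486 A R^(2/3))]² = [0.014 × 2760 / (1.486 × 104.8 × 3.215^(2/3))]² = 0.013.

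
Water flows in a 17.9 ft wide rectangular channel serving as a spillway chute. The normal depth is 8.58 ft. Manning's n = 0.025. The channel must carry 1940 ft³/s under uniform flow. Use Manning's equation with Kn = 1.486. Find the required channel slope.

S = 0.0063

Flow area A = b·y = 17.9 × 8.58 = 153.6 ft². Wetted perimeter P = b + 2y = 17.9 + 2×8.58 = 35.06 ft.
Hydraulic radius R = A/P = 153.6/35.06 = 4.381 ft.
From Manning's equation, S = [nQ / (1.486 A R^(2/3))]² = [0.025 × 1940 / (1.486 × 153.6 × 4.381^(2/3))]² = 0.0063.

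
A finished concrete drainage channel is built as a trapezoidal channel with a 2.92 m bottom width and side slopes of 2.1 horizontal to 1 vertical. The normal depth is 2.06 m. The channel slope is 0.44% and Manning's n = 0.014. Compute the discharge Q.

With bottom width b = 2.92 m and side slope z = 2.1: A = (b + zy)y = (2.92 + 2.1×2.06)×2.06 = 14.93 m²; P = b + 2y√(1+z²) = 2.92 + 2×2.06×2.326 = 12.5 m.
Hydraulic radius R = A/P = 14.93/12.5 = 1.194 m.
Manning's equation: Q = (1/n) A R^(2/3) S^(1/2) = (1/0.014) × 14.93 × 1.194^(2/3) × 0.0044^(1/2) = 79.6 m³/s.

Q = 79.6 m³/s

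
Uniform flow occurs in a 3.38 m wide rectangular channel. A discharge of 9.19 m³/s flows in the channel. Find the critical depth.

For a rectangular channel, critical depth y_c = (q²/g)^(1/3) where q = Q/b = 9.19/3.38 = 2.719 m²/s.
So y_c = (2.719²/9.81)^(1/3) = 0.91 m.

y_c = 0.91 m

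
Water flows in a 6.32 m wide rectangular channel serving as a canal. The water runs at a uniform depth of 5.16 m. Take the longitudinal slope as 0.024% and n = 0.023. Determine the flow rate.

Q = 34.4 m³/s

Flow area A = b·y = 6.32 × 5.16 = 32.61 m². Wetted perimeter P = b + 2y = 6.32 + 2×5.16 = 16.64 m.
Hydraulic radius R = A/P = 32.61/16.64 = 1.96 m.
Manning's equation: Q = (1/n) A R^(2/3) S^(1/2) = (1/0.023) × 32.61 × 1.96^(2/3) × 0.00024^(1/2) = 34.4 m³/s.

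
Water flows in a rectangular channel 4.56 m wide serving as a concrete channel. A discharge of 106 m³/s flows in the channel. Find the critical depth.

y_c = 3.8 m

For a rectangular channel, critical depth y_c = (q²/g)^(1/3) where q = Q/b = 106/4.56 = 23.25 m²/s.
So y_c = (23.25²/9.81)^(1/3) = 3.8 m.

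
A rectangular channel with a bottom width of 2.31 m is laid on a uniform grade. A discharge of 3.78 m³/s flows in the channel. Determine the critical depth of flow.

y_c = 0.649 m

For a rectangular channel, critical depth y_c = (q²/g)^(1/3) where q = Q/b = 3.78/2.31 = 1.636 m²/s.
So y_c = (1.636²/9.81)^(1/3) = 0.649 m.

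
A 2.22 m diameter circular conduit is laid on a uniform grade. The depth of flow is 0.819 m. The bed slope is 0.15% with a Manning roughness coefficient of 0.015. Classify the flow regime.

For a circular section of diameter D = 2.22 m at depth y = 0.819 m, the central angle is θ = 2 arccos(1 − 2y/D) = 2.611 rad. Then A = (D²/8)(θ − sin θ) = 1.297 m² and P = Dθ/2 = 2.898 m.
Hydraulic radius R = A/P = 1.297/2.898 = 0.4474 m.
V = (1/n) R^(2/3) √S = (1/0.015) × 0.4474^(2/3) × √0.0015 = 1.51 m/s. Hydraulic depth D_h = A/T = 1.297/2.142 = 0.6053 m.
Froude number Fr = V/√(g·D_h) = 1.51/√(9.81×0.6053) = 0.62, which is less than 1, so the flow is subcritical.

subcritical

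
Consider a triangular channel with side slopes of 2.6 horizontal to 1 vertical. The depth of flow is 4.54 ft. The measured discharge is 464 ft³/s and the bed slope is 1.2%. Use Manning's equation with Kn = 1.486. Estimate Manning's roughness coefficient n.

For a triangular section with side slope z = 2.6: A = zy² = 2.6×4.54² = 53.59 ft²; P = 2y√(1+z²) = 2×4.54×2.786 = 25.29 ft.
Hydraulic radius R = A/P = 53.59/25.29 = 2.119 ft.
Rearranging Manning's equation: n = (1.486/Q) A R^(2/3) S^(1/2) = (1.486/464) × 53.59 × 2.119^(2/3) × √0.012 = 0.031.

n = 0.031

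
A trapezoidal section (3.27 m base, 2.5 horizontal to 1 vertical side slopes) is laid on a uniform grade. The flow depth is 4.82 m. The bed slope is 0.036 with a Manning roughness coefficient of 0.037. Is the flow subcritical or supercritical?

supercritical

With bottom width b = 3.27 m and side slope z = 2.5: A = (b + zy)y = (3.27 + 2.5×4.82)×4.82 = 73.84 m²; P = b + 2y√(1+z²) = 3.27 + 2×4.82×2.693 = 29.23 m.
Hydraulic radius R = A/P = 73.84/29.23 = 2.527 m.
V = (1/n) R^(2/3) √S = (1/0.037) × 2.527^(2/3) × √0.036 = 9.513 m/s. Hydraulic depth D_h = A/T = 73.84/27.37 = 2.698 m.
Froude number Fr = V/√(g·D_h) = 9.513/√(9.81×2.698) = 1.85, which is greater than 1, so the flow is supercritical.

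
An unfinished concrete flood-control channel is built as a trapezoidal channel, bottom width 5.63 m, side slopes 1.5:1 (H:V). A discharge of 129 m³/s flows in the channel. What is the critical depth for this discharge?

At critical depth, Q² T / (g A³) = 1, i.e. A³/T = Q²/g = 129²/9.81 = 1696.
Trying y = 2.13 m: A³/T = 552.6 — too small.
Trying y = 2.9 m: A³/T = 1692 — close enough.

y_c = 2.9 m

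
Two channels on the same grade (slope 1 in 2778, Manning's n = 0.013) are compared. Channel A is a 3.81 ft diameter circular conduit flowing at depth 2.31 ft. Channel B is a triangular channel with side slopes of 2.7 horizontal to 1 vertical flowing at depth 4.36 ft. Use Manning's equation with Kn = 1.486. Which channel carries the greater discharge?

channel B

Channel A: For a circular section of diameter D = 3.81 ft at depth y = 2.31 ft, the central angle is θ = 2 arccos(1 − 2y/D) = 3.57 rad. Then A = (D²/8)(θ − sin θ) = 7.232 ft² and P = Dθ/2 = 6.801 ft. Hydraulic radius R = A/P = 7.232/6.801 = 1.063 ft. Q_A = (1.486/0.013)·7.232·1.063^(2/3)·√0.00036 = 16.34 ft³/s.
Channel B: For a triangular section with side slope z = 2.7: A = zy² = 2.7×4.36² = 51.33 ft²; P = 2y√(1+z²) = 2×4.36×2.879 = 25.11 ft. Hydraulic radius R = A/P = 51.33/25.11 = 2.044 ft. Q_B = (1.486/0.013)·51.33·2.044^(2/3)·√0.00036 = 179.3 ft³/s.
Q_A = 16.34 ft³/s vs Q_B = 179.3 ft³/s, so channel B carries more.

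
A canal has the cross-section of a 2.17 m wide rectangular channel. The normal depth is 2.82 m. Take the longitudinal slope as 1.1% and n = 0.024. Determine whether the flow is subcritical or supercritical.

subcritical

Flow area A = b·y = 2.17 × 2.82 = 6.119 m². Wetted perimeter P = b + 2y = 2.17 + 2×2.82 = 7.81 m.
Hydraulic radius R = A/P = 6.119/7.81 = 0.7835 m.
V = (1/n) R^(2/3) √S = (1/0.024) × 0.7835^(2/3) × √0.011 = 3.714 m/s. Hydraulic depth D_h = A/T = 6.119/2.17 = 2.82 m.
Froude number Fr = V/√(g·D_h) = 3.714/√(9.81×2.82) = 0.706, which is less than 1, so the flow is subcritical.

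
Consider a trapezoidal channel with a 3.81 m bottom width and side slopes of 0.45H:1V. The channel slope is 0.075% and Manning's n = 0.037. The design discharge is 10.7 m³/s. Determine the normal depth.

y_n = 2.45 m

Manning's equation rearranged: A R^(2/3) = nQ / (1·√S) = 0.037 × 10.7 / (√0.00075) = 14.46.
Try y = 2.7 m: A R^(2/3) = 16.93 — high.
Try y = 2.45 m: A R^(2/3) = 14.41 — matches.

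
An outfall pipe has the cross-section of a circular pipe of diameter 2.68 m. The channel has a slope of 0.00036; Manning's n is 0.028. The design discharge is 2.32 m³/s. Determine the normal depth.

y_n = 1.8 m

Manning's equation rearranged: A R^(2/3) = nQ / (1·√S) = 0.028 × 2.32 / (√0.00036) = 3.424.
At y = 2.07 m: A R^(2/3) = 4.071 — over.
At y = 1.44 m: A R^(2/3) = 2.435 — short.
At y = 1.8 m: A R^(2/3) = 3.421 — ≈ 3.424.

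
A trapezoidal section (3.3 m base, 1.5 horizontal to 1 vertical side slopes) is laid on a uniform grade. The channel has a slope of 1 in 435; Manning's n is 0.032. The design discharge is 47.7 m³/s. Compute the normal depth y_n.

Manning's equation rearranged: A R^(2/3) = nQ / (1·√S) = 0.032 × 47.7 / (√0.002299) = 31.84.
Trying y = 2.04 m: A R^(2/3) = 14.79 — low.
Trying y = 2.96 m: A R^(2/3) = 31.86 — close enough.

y_n = 2.96 m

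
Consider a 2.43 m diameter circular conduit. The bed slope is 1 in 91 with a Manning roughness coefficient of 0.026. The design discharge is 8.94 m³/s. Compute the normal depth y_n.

y_n = 1.45 m

Manning's equation rearranged: A R^(2/3) = nQ / (1·√S) = 0.026 × 8.94 / (√0.01099) = 2.217.
Trying y = 1.1 m: A R^(2/3) = 1.4 — low.
Trying y = 1.74 m: A R^(2/3) = 2.868 — high.
Trying y = 1.45 m: A R^(2/3) = 2.216 — ≈ 2.217.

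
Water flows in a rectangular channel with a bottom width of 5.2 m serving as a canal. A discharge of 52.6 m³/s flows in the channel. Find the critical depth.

y_c = 2.18 m

For a rectangular channel, critical depth y_c = (q²/g)^(1/3) where q = Q/b = 52.6/5.2 = 10.12 m²/s.
So y_c = (10.12²/9.81)^(1/3) = 2.18 m.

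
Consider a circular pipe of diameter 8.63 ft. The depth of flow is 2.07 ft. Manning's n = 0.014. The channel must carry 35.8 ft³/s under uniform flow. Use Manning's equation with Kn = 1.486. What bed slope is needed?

S = 0.000749

For a circular section of diameter D = 8.63 ft at depth y = 2.07 ft, the central angle is θ = 2 arccos(1 − 2y/D) = 2.047 rad. Then A = (D²/8)(θ − sin θ) = 10.79 ft² and P = Dθ/2 = 8.834 ft.
Hydraulic radius R = A/P = 10.79/8.834 = 1.221 ft.
From Manning's equation, S = [nQ / (1.486 A R^(2/3))]² = [0.014 × 35.8 / (1.486 × 10.79 × 1.221^(2/3))]² = 0.000749.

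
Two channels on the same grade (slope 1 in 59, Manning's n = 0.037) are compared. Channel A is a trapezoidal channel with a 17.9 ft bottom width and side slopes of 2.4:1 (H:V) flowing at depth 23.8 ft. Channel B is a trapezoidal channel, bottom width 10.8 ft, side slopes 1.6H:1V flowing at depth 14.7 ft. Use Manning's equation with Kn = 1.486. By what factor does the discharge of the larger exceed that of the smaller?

4.95

Channel A: With bottom width b = 17.9 ft and side slope z = 2.4: A = (b + zy)y = (17.9 + 2.4×23.8)×23.8 = 1785 ft²; P = b + 2y√(1+z²) = 17.9 + 2×23.8×2.6 = 141.7 ft. Hydraulic radius R = A/P = 1785/141.7 = 12.6 ft. Q_A = (1.486/0.037)·1785·12.6^(2/3)·√0.01695 = 50560 ft³/s.
Channel B: With bottom width b = 10.8 ft and side slope z = 1.6: A = (b + zy)y = (10.8 + 1.6×14.7)×14.7 = 504.5 ft²; P = b + 2y√(1+z²) = 10.8 + 2×14.7×1.887 = 66.27 ft. Hydraulic radius R = A/P = 504.5/66.27 = 7.613 ft. Q_B = (1.486/0.037)·504.5·7.613^(2/3)·√0.01695 = 10210 ft³/s.
The larger discharge is 50560 ft³/s and the smaller is 10210 ft³/s; the ratio is 4.95.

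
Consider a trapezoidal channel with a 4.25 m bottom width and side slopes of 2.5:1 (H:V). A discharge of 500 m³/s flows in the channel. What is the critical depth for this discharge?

At critical depth, Q² T / (g A³) = 1, i.e. A³/T = Q²/g = 500²/9.81 = 25480.
At y = 5.88 m: A³/T = 41110 — high.
At y = 3.96 m: A³/T = 7315 — low.
At y = 5.28 m: A³/T = 25520 — close enough.

y_c = 5.28 m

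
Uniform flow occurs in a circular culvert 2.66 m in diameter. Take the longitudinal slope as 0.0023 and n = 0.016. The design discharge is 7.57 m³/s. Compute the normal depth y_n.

y_n = 1.48 m

Manning's equation rearranged: A R^(2/3) = nQ / (1·√S) = 0.016 × 7.57 / (√0.0023) = 2.526.
At y = 1.08 m: A R^(2/3) = 1.466 — too small.
At y = 1.69 m: A R^(2/3) = 3.099 — too large.
At y = 1.48 m: A R^(2/3) = 2.526 — matches.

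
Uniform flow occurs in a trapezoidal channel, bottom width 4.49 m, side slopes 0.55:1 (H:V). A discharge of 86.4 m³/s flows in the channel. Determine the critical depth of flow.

At critical depth, Q² T / (g A³) = 1, i.e. A³/T = Q²/g = 86.4²/9.81 = 761.
Trying y = 2.25 m: A³/T = 307.3 — too small.
Trying y = 3.63 m: A³/T = 1539 — too large.
Trying y = 2.95 m: A³/T = 758 — close enough.

y_c = 2.95 m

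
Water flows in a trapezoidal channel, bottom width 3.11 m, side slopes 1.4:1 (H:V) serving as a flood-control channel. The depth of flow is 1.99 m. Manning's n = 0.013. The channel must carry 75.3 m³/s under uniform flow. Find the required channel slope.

S = 0.00559

With bottom width b = 3.11 m and side slope z = 1.4: A = (b + zy)y = (3.11 + 1.4×1.99)×1.99 = 11.73 m²; P = b + 2y√(1+z²) = 3.11 + 2×1.99×1.72 = 9.957 m.
Hydraulic radius R = A/P = 11.73/9.957 = 1.178 m.
From Manning's equation, S = [nQ / (1 A R^(2/3))]² = [0.013 × 75.3 / (1 × 11.73 × 1.178^(2/3))]² = 0.00559.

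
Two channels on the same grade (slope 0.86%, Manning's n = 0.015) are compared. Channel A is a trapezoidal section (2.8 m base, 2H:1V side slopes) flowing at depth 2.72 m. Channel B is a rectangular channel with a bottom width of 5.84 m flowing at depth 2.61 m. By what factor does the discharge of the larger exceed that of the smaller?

1.55

Channel A: With bottom width b = 2.8 m and side slope z = 2: A = (b + zy)y = (2.8 + 2×2.72)×2.72 = 22.41 m²; P = b + 2y√(1+z²) = 2.8 + 2×2.72×2.236 = 14.96 m. Hydraulic radius R = A/P = 22.41/14.96 = 1.498 m. Q_A = (1/0.015)·22.41·1.498^(2/3)·√0.0086 = 181.4 m³/s.
Channel B: Flow area A = b·y = 5.84 × 2.61 = 15.24 m². Wetted perimeter P = b + 2y = 5.84 + 2×2.61 = 11.06 m. Hydraulic radius R = A/P = 15.24/11.06 = 1.378 m. Q_B = (1/0.015)·15.24·1.378^(2/3)·√0.0086 = 116.7 m³/s.
The larger discharge is 181.4 m³/s and the smaller is 116.7 m³/s; the ratio is 1.55.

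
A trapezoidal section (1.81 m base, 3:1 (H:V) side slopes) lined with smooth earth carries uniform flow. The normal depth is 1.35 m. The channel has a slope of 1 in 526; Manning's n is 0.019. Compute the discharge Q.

With bottom width b = 1.81 m and side slope z = 3: A = (b + zy)y = (1.81 + 3×1.35)×1.35 = 7.911 m²; P = b + 2y√(1+z²) = 1.81 + 2×1.35×3.162 = 10.35 m.
Hydraulic radius R = A/P = 7.911/10.35 = 0.7645 m.
Manning's equation: Q = (1/n) A R^(2/3) S^(1/2) = (1/0.019) × 7.911 × 0.7645^(2/3) × 0.001901^(1/2) = 15.2 m³/s.

Q = 15.2 m³/s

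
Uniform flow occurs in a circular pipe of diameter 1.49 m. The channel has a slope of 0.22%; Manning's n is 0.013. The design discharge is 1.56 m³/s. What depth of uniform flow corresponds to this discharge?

y_n = 0.726 m

Manning's equation rearranged: A R^(2/3) = nQ / (1·√S) = 0.013 × 1.56 / (√0.0022) = 0.4324.
At y = 0.558 m: A R^(2/3) = 0.2694 — too small.
At y = 0.85 m: A R^(2/3) = 0.5606 — too large.
At y = 0.726 m: A R^(2/3) = 0.4319 — ≈ 0.4324.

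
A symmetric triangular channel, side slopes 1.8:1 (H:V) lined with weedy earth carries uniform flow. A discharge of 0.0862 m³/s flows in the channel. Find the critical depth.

y_c = 0.216 m

At critical depth, Q² T / (g A³) = 1, i.e. A³/T = Q²/g = 0.0862²/9.81 = 0.0007574.
Try y = 0.267 m: A³/T = 0.002198 — too large.
Try y = 0.147 m: A³/T = 0.0001112 — too small.
Try y = 0.216 m: A³/T = 0.0007617 — matches.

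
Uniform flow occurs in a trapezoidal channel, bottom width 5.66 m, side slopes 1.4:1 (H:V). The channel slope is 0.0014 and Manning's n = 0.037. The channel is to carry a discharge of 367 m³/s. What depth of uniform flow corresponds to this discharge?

Manning's equation rearranged: A R^(2/3) = nQ / (1·√S) = 0.037 × 367 / (√0.0014) = 362.9.
At y = 10.4 m: A R^(2/3) = 620.9 — high.
At y = 8.2 m: A R^(2/3) = 362.9 — ≈ 362.9.

y_n = 8.2 m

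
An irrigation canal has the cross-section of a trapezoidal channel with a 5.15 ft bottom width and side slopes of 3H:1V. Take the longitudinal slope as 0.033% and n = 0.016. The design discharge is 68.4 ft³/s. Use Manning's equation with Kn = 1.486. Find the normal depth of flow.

y_n = 2.47 ft

Manning's equation rearranged: A R^(2/3) = nQ / (1.486·√S) = 0.016 × 68.4 / (1.486 × √0.00033) = 40.54.
Trying y = 3.01 ft: A R^(2/3) = 62.33 — over.
Trying y = 1.87 ft: A R^(2/3) = 22.53 — short.
Trying y = 2.47 ft: A R^(2/3) = 40.54 — matches.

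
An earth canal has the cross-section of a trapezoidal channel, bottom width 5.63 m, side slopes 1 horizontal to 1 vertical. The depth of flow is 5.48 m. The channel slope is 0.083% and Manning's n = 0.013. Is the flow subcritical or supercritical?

subcritical

With bottom width b = 5.63 m and side slope z = 1: A = (b + zy)y = (5.63 + 1×5.48)×5.48 = 60.88 m²; P = b + 2y√(1+z²) = 5.63 + 2×5.48×1.414 = 21.13 m.
Hydraulic radius R = A/P = 60.88/21.13 = 2.881 m.
V = (1/n) R^(2/3) √S = (1/0.013) × 2.881^(2/3) × √0.00083 = 4.487 m/s. Hydraulic depth D_h = A/T = 60.88/16.59 = 3.67 m.
Froude number Fr = V/√(g·D_h) = 4.487/√(9.81×3.67) = 0.748, which is less than 1, so the flow is subcritical.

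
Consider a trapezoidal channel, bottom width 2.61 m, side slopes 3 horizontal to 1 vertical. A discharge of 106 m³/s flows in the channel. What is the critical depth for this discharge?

At critical depth, Q² T / (g A³) = 1, i.e. A³/T = Q²/g = 106²/9.81 = 1145.
Try y = 3.16 m: A³/T = 2585 — too large.
Try y = 1.9 m: A³/T = 280.9 — too small.
Try y = 2.63 m: A³/T = 1145 — matches.

y_c = 2.63 m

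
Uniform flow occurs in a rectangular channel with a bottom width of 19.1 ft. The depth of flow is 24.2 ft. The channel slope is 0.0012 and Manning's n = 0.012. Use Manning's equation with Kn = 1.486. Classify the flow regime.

subcritical

Flow area A = b·y = 19.1 × 24.2 = 462.2 ft². Wetted perimeter P = b + 2y = 19.1 + 2×24.2 = 67.5 ft.
Hydraulic radius R = A/P = 462.2/67.5 = 6.848 ft.
V = (1.486/n) R^(2/3) √S = (1.486/0.012) × 6.848^(2/3) × √0.0012 = 15.47 ft/s. Hydraulic depth D_h = A/T = 462.2/19.1 = 24.2 ft.
Froude number Fr = V/√(g·D_h) = 15.47/√(32.2×24.2) = 0.554, which is less than 1, so the flow is subcritical.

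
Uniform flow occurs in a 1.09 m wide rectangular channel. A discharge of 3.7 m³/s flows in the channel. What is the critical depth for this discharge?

For a rectangular channel, critical depth y_c = (q²/g)^(1/3) where q = Q/b = 3.7/1.09 = 3.394 m²/s.
So y_c = (3.394²/9.81)^(1/3) = 1.06 m.

y_c = 1.06 m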